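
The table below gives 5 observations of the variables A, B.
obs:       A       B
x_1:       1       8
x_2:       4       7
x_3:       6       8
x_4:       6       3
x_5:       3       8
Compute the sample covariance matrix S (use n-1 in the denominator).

Step 1 — column means:
  mean(A) = (1 + 4 + 6 + 6 + 3) / 5 = 20/5 = 4
  mean(B) = (8 + 7 + 8 + 3 + 8) / 5 = 34/5 = 6.8

Step 2 — sample covariance S[i,j] = (1/(n-1)) · Σ_k (x_{k,i} - mean_i) · (x_{k,j} - mean_j), with n-1 = 4.
  S[A,A] = ((-3)·(-3) + (0)·(0) + (2)·(2) + (2)·(2) + (-1)·(-1)) / 4 = 18/4 = 4.5
  S[A,B] = ((-3)·(1.2) + (0)·(0.2) + (2)·(1.2) + (2)·(-3.8) + (-1)·(1.2)) / 4 = -10/4 = -2.5
  S[B,B] = ((1.2)·(1.2) + (0.2)·(0.2) + (1.2)·(1.2) + (-3.8)·(-3.8) + (1.2)·(1.2)) / 4 = 18.8/4 = 4.7

S is symmetric (S[j,i] = S[i,j]). Assembling:

S = [[4.5, -2.5],
 [-2.5, 4.7]]


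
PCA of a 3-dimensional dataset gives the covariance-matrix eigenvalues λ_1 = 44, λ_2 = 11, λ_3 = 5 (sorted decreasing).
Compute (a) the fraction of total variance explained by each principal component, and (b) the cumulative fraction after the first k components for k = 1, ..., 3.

Step 1 — total variance = trace(Sigma) = Σ λ_i = 44 + 11 + 5 = 60.

Step 2 — fraction explained by component i = λ_i / Σ λ:
  PC1: 44/60 = 0.7333
  PC2: 11/60 = 0.1833
  PC3: 5/60 = 0.0833

Step 3 — cumulative fraction after k components = (λ_1 + ... + λ_k) / Σ λ:
  k = 1: 44/60 = 0.7333
  k = 2: (44 + 11)/60 = 55/60 = 0.9167
  k = 3: (44 + 11 + 5)/60 = 60/60 = 1

Summary (fraction, with percent):

explained: PC1 0.7333 (73.33%), PC2 0.1833 (18.33%), PC3 0.0833 (8.33%);  cumulative: 0.7333, 0.9167, 1


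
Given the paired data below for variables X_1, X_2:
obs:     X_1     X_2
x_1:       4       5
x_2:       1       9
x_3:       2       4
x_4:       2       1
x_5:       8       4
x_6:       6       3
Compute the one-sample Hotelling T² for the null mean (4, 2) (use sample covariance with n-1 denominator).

Step 1 — sample mean vector:
  mean(X_1) = (4 + 1 + 2 + 2 + 8 + 6) / 6 = 23/6 = 3.8333
  mean(X_2) = (5 + 9 + 4 + 1 + 4 + 3) / 6 = 26/6 = 4.3333
  x̄ = (3.8333, 4.3333),  deviation x̄ - mu_0 = (3.8333, 4.3333) - (4, 2) = (-0.1667, 2.3333).

Step 2 — sample covariance matrix, S[i,j] = (1/(n-1)) · Σ_k (x_{k,i} - mean_i) · (x_{k,j} - mean_j), divisor n-1 = 5:
  S[X_1,X_1] = ((0.1667)·(0.1667) + (-2.8333)·(-2.8333) + (-1.8333)·(-1.8333) + (-1.8333)·(-1.8333) + (4.1667)·(4.1667) + (2.1667)·(2.1667)) / 5 = 36.8333/5 = 7.3667
  S[X_1,X_2] = ((0.1667)·(0.6667) + (-2.8333)·(4.6667) + (-1.8333)·(-0.3333) + (-1.8333)·(-3.3333) + (4.1667)·(-0.3333) + (2.1667)·(-1.3333)) / 5 = -10.6667/5 = -2.1333
  S[X_2,X_2] = ((0.6667)·(0.6667) + (4.6667)·(4.6667) + (-0.3333)·(-0.3333) + (-3.3333)·(-3.3333) + (-0.3333)·(-0.3333) + (-1.3333)·(-1.3333)) / 5 = 35.3333/5 = 7.0667
  S = [[7.3667, -2.1333],
 [-2.1333, 7.0667]].

Step 3 — invert S. det(S) = 7.3667·7.0667 - (-2.1333)² = 47.5067.
  S^{-1} = (1/det) · [[d, -b], [-b, a]] = [[0.1488, 0.0449],
 [0.0449, 0.1551]].

Step 4 — quadratic form (x̄ - mu_0)^T · S^{-1} · (x̄ - mu_0):
  S^{-1} · (x̄ - mu_0) = (0.08, 0.3543),
  (x̄ - mu_0)^T · [...] = (-0.1667)·(0.08) + (2.3333)·(0.3543) = 0.8135.

Step 5 — scale by n: T² = 6 · 0.8135 = 4.8807.

T² ≈ 4.8807


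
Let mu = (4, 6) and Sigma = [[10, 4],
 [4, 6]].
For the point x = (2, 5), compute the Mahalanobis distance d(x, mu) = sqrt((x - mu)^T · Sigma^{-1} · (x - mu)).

Step 1 — centre the observation: (x - mu) = (-2, -1).

Step 2 — invert Sigma. det(Sigma) = 10·6 - (4)² = 44.
  Sigma^{-1} = (1/det) · [[d, -b], [-b, a]] = [[0.1364, -0.0909],
 [-0.0909, 0.2273]].

Step 3 — form the quadratic (x - mu)^T · Sigma^{-1} · (x - mu):
  Sigma^{-1} · (x - mu) = (-0.1818, -0.0455).
  (x - mu)^T · [Sigma^{-1} · (x - mu)] = (-2)·(-0.1818) + (-1)·(-0.0455) = 0.4091.

Step 4 — take square root: d = √(0.4091) ≈ 0.6396.

d(x, mu) = √(0.4091) ≈ 0.6396


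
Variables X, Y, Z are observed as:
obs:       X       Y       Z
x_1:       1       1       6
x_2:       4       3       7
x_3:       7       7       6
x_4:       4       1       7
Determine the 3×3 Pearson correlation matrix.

Step 1 — column means:
  mean(X) = (1 + 4 + 7 + 4) / 4 = 16/4 = 4
  mean(Y) = (1 + 3 + 7 + 1) / 4 = 12/4 = 3
  mean(Z) = (6 + 7 + 6 + 7) / 4 = 26/4 = 6.5

Step 2 — sample variances and covariances s[i,j] = (1/(n-1)) · Σ_k (x_{k,i} - mean_i) · (x_{k,j} - mean_j), with n-1 = 3:
  s[X,X] = ((-3)·(-3) + (0)·(0) + (3)·(3) + (0)·(0)) / 3 = 18/3 = 6
  s[X,Y] = ((-3)·(-2) + (0)·(0) + (3)·(4) + (0)·(-2)) / 3 = 18/3 = 6
  s[X,Z] = ((-3)·(-0.5) + (0)·(0.5) + (3)·(-0.5) + (0)·(0.5)) / 3 = 0/3 = 0
  s[Y,Y] = ((-2)·(-2) + (0)·(0) + (4)·(4) + (-2)·(-2)) / 3 = 24/3 = 8
  s[Y,Z] = ((-2)·(-0.5) + (0)·(0.5) + (4)·(-0.5) + (-2)·(0.5)) / 3 = -2/3 = -0.6667
  s[Z,Z] = ((-0.5)·(-0.5) + (0.5)·(0.5) + (-0.5)·(-0.5) + (0.5)·(0.5)) / 3 = 1/3 = 0.3333
  Sample standard deviations s_i = √(s[i,i]):
  s(X) = √(6) = 2.4495
  s(Y) = √(8) = 2.8284
  s(Z) = √(0.3333) = 0.5774

Step 3 — r_{ij} = s_{ij} / (s_i · s_j):
  r[X,X] = 1 (diagonal).
  r[X,Y] = 6 / (2.4495 · 2.8284) = 6 / 6.9282 = 0.866
  r[X,Z] = 0 / (2.4495 · 0.5774) = 0 / 1.4142 = 0
  r[Y,Y] = 1 (diagonal).
  r[Y,Z] = -0.6667 / (2.8284 · 0.5774) = -0.6667 / 1.633 = -0.4082
  r[Z,Z] = 1 (diagonal).

R is symmetric with unit diagonal. Assembling:

R = [[1, 0.866, 0],
 [0.866, 1, -0.4082],
 [0, -0.4082, 1]]


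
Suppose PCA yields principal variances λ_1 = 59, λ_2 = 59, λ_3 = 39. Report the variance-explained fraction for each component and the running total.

Step 1 — total variance = trace(Sigma) = Σ λ_i = 59 + 59 + 39 = 157.

Step 2 — fraction explained by component i = λ_i / Σ λ:
  PC1: 59/157 = 0.3758
  PC2: 59/157 = 0.3758
  PC3: 39/157 = 0.2484

Step 3 — cumulative fraction after k components = (λ_1 + ... + λ_k) / Σ λ:
  k = 1: 59/157 = 0.3758
  k = 2: (59 + 59)/157 = 118/157 = 0.7516
  k = 3: (59 + 59 + 39)/157 = 157/157 = 1

Summary (fraction, with percent):

explained: PC1 0.3758 (37.58%), PC2 0.3758 (37.58%), PC3 0.2484 (24.84%);  cumulative: 0.3758, 0.7516, 1


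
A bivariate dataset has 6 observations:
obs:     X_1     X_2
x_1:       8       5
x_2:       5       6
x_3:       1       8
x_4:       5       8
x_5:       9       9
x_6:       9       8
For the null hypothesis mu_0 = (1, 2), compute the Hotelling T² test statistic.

Step 1 — sample mean vector:
  mean(X_1) = (8 + 5 + 1 + 5 + 9 + 9) / 6 = 37/6 = 6.1667
  mean(X_2) = (5 + 6 + 8 + 8 + 9 + 8) / 6 = 44/6 = 7.3333
  x̄ = (6.1667, 7.3333),  deviation x̄ - mu_0 = (6.1667, 7.3333) - (1, 2) = (5.1667, 5.3333).

Step 2 — sample covariance matrix, S[i,j] = (1/(n-1)) · Σ_k (x_{k,i} - mean_i) · (x_{k,j} - mean_j), divisor n-1 = 5:
  S[X_1,X_1] = ((1.8333)·(1.8333) + (-1.1667)·(-1.1667) + (-5.1667)·(-5.1667) + (-1.1667)·(-1.1667) + (2.8333)·(2.8333) + (2.8333)·(2.8333)) / 5 = 48.8333/5 = 9.7667
  S[X_1,X_2] = ((1.8333)·(-2.3333) + (-1.1667)·(-1.3333) + (-5.1667)·(0.6667) + (-1.1667)·(0.6667) + (2.8333)·(1.6667) + (2.8333)·(0.6667)) / 5 = -0.3333/5 = -0.0667
  S[X_2,X_2] = ((-2.3333)·(-2.3333) + (-1.3333)·(-1.3333) + (0.6667)·(0.6667) + (0.6667)·(0.6667) + (1.6667)·(1.6667) + (0.6667)·(0.6667)) / 5 = 11.3333/5 = 2.2667
  S = [[9.7667, -0.0667],
 [-0.0667, 2.2667]].

Step 3 — invert S. det(S) = 9.7667·2.2667 - (-0.0667)² = 22.1333.
  S^{-1} = (1/det) · [[d, -b], [-b, a]] = [[0.1024, 0.003],
 [0.003, 0.4413]].

Step 4 — quadratic form (x̄ - mu_0)^T · S^{-1} · (x̄ - mu_0):
  S^{-1} · (x̄ - mu_0) = (0.5452, 2.369),
  (x̄ - mu_0)^T · [...] = (5.1667)·(0.5452) + (5.3333)·(2.369) = 15.4513.

Step 5 — scale by n: T² = 6 · 15.4513 = 92.7078.

T² ≈ 92.7078


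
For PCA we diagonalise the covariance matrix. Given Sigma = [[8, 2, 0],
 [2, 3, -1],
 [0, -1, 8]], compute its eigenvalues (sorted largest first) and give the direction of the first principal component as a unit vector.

Step 1 — characteristic polynomial p(λ) = det(λI - Sigma) = λ³ - tr·λ² + c_1·λ - det, where tr = trace, c_1 = sum of the principal 2×2 minors, det = det(Sigma):
  tr = 8 + 3 + 8 = 19,
  c_1 = (8·3 - (2)²) + (8·8 - (0)²) + (3·8 - (-1)²) = 20 + 64 + 23 = 107,
  det = 8·(3·8 - (-1)²) - (2)·((2)·8 - (-1)·(0)) + (0)·((2)·(-1) - 3·(0)) = 8·(23) - (2)·(16) + (0)·(-2) = 152.
  So p(λ) = λ³ - 19λ² + 107λ - 152.
Step 2 — look for an integer root (rational root theorem: any rational root is an integer divisor of 152). Testing λ = 8:
  p(8) = 512 - 1216 + 856 - 152 = 0  ✓
  Dividing out (λ - 8): p(λ) = (λ - 8)(λ² - 11λ + 19).
Step 3 — remaining eigenvalues from the quadratic λ² - 11λ + 19 = 0:
  Δ = 11² - 4·19 = 121 - 76 = 45,  λ = (11 ± √45)/2 = (11 ± 6.7082)/2 ≈ 8.8541 or 2.1459.
  Sorted: λ_1 = 8.8541,  λ_2 = 8,  λ_3 = 2.1459  (check: sum = 19 = tr ✓).

Step 4 — unit eigenvector for λ_1 ≈ 8.8541: v spans the null space of (Sigma - λ_1 I), whose rows are
  r_1 = (-0.8541, 2, 0),  r_2 = (2, -5.8541, -1),  r_3 = (0, -1, -0.8541).
  v is orthogonal to every row, so take v ∝ r_1 × r_2 = ((2)·(-1) - (0)·(-5.8541), (0)·(2) - (-0.8541)·(-1), (-0.8541)·(-5.8541) - (2)·(2)) ≈ (-2, -0.8541, 1).
  Rescale (multiply by -1 so the first nonzero entry is positive): u = (2, 0.8541, -1).
  ||u|| = √((2)² + (0.8541)² + (-1)²) = √(5.7295) ≈ 2.3936,  v_1 = u/||u|| ≈ (0.8355, 0.3568, -0.4178) (||v_1|| = 1).

λ_1 = 8.8541,  λ_2 = 8,  λ_3 = 2.1459;  v_1 ≈ (0.8355, 0.3568, -0.4178)


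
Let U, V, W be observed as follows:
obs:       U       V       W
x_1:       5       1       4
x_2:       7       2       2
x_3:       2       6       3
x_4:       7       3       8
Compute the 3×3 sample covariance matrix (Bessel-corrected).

Step 1 — column means:
  mean(U) = (5 + 7 + 2 + 7) / 4 = 21/4 = 5.25
  mean(V) = (1 + 2 + 6 + 3) / 4 = 12/4 = 3
  mean(W) = (4 + 2 + 3 + 8) / 4 = 17/4 = 4.25

Step 2 — sample covariance S[i,j] = (1/(n-1)) · Σ_k (x_{k,i} - mean_i) · (x_{k,j} - mean_j), with n-1 = 3.
  S[U,U] = ((-0.25)·(-0.25) + (1.75)·(1.75) + (-3.25)·(-3.25) + (1.75)·(1.75)) / 3 = 16.75/3 = 5.5833
  S[U,V] = ((-0.25)·(-2) + (1.75)·(-1) + (-3.25)·(3) + (1.75)·(0)) / 3 = -11/3 = -3.6667
  S[U,W] = ((-0.25)·(-0.25) + (1.75)·(-2.25) + (-3.25)·(-1.25) + (1.75)·(3.75)) / 3 = 6.75/3 = 2.25
  S[V,V] = ((-2)·(-2) + (-1)·(-1) + (3)·(3) + (0)·(0)) / 3 = 14/3 = 4.6667
  S[V,W] = ((-2)·(-0.25) + (-1)·(-2.25) + (3)·(-1.25) + (0)·(3.75)) / 3 = -1/3 = -0.3333
  S[W,W] = ((-0.25)·(-0.25) + (-2.25)·(-2.25) + (-1.25)·(-1.25) + (3.75)·(3.75)) / 3 = 20.75/3 = 6.9167

S is symmetric (S[j,i] = S[i,j]). Assembling:

S = [[5.5833, -3.6667, 2.25],
 [-3.6667, 4.6667, -0.3333],
 [2.25, -0.3333, 6.9167]]


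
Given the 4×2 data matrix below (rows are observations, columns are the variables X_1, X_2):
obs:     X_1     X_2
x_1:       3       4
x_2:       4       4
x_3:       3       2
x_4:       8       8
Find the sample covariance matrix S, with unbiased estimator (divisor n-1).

Step 1 — column means:
  mean(X_1) = (3 + 4 + 3 + 8) / 4 = 18/4 = 4.5
  mean(X_2) = (4 + 4 + 2 + 8) / 4 = 18/4 = 4.5

Step 2 — sample covariance S[i,j] = (1/(n-1)) · Σ_k (x_{k,i} - mean_i) · (x_{k,j} - mean_j), with n-1 = 3.
  S[X_1,X_1] = ((-1.5)·(-1.5) + (-0.5)·(-0.5) + (-1.5)·(-1.5) + (3.5)·(3.5)) / 3 = 17/3 = 5.6667
  S[X_1,X_2] = ((-1.5)·(-0.5) + (-0.5)·(-0.5) + (-1.5)·(-2.5) + (3.5)·(3.5)) / 3 = 17/3 = 5.6667
  S[X_2,X_2] = ((-0.5)·(-0.5) + (-0.5)·(-0.5) + (-2.5)·(-2.5) + (3.5)·(3.5)) / 3 = 19/3 = 6.3333

S is symmetric (S[j,i] = S[i,j]). Assembling:

S = [[5.6667, 5.6667],
 [5.6667, 6.3333]]


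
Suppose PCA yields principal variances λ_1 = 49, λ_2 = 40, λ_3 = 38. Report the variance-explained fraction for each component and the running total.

Step 1 — total variance = trace(Sigma) = Σ λ_i = 49 + 40 + 38 = 127.

Step 2 — fraction explained by component i = λ_i / Σ λ:
  PC1: 49/127 = 0.3858
  PC2: 40/127 = 0.315
  PC3: 38/127 = 0.2992

Step 3 — cumulative fraction after k components = (λ_1 + ... + λ_k) / Σ λ:
  k = 1: 49/127 = 0.3858
  k = 2: (49 + 40)/127 = 89/127 = 0.7008
  k = 3: (49 + 40 + 38)/127 = 127/127 = 1

Summary (fraction, with percent):

explained: PC1 0.3858 (38.58%), PC2 0.315 (31.5%), PC3 0.2992 (29.92%);  cumulative: 0.3858, 0.7008, 1


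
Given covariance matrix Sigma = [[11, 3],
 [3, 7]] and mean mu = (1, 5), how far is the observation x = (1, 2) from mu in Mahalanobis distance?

Step 1 — centre the observation: (x - mu) = (0, -3).

Step 2 — invert Sigma. det(Sigma) = 11·7 - (3)² = 68.
  Sigma^{-1} = (1/det) · [[d, -b], [-b, a]] = [[0.1029, -0.0441],
 [-0.0441, 0.1618]].

Step 3 — form the quadratic (x - mu)^T · Sigma^{-1} · (x - mu):
  Sigma^{-1} · (x - mu) = (0.1324, -0.4853).
  (x - mu)^T · [Sigma^{-1} · (x - mu)] = (0)·(0.1324) + (-3)·(-0.4853) = 1.4559.

Step 4 — take square root: d = √(1.4559) ≈ 1.2066.

d(x, mu) = √(1.4559) ≈ 1.2066


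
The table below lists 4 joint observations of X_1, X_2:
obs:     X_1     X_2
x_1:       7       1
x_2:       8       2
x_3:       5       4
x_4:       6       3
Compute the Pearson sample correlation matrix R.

Step 1 — column means:
  mean(X_1) = (7 + 8 + 5 + 6) / 4 = 26/4 = 6.5
  mean(X_2) = (1 + 2 + 4 + 3) / 4 = 10/4 = 2.5

Step 2 — sample variances and covariances s[i,j] = (1/(n-1)) · Σ_k (x_{k,i} - mean_i) · (x_{k,j} - mean_j), with n-1 = 3:
  s[X_1,X_1] = ((0.5)·(0.5) + (1.5)·(1.5) + (-1.5)·(-1.5) + (-0.5)·(-0.5)) / 3 = 5/3 = 1.6667
  s[X_1,X_2] = ((0.5)·(-1.5) + (1.5)·(-0.5) + (-1.5)·(1.5) + (-0.5)·(0.5)) / 3 = -4/3 = -1.3333
  s[X_2,X_2] = ((-1.5)·(-1.5) + (-0.5)·(-0.5) + (1.5)·(1.5) + (0.5)·(0.5)) / 3 = 5/3 = 1.6667
  Sample standard deviations s_i = √(s[i,i]):
  s(X_1) = √(1.6667) = 1.291
  s(X_2) = √(1.6667) = 1.291

Step 3 — r_{ij} = s_{ij} / (s_i · s_j):
  r[X_1,X_1] = 1 (diagonal).
  r[X_1,X_2] = -1.3333 / (1.291 · 1.291) = -1.3333 / 1.6667 = -0.8
  r[X_2,X_2] = 1 (diagonal).

R is symmetric with unit diagonal. Assembling:

R = [[1, -0.8],
 [-0.8, 1]]


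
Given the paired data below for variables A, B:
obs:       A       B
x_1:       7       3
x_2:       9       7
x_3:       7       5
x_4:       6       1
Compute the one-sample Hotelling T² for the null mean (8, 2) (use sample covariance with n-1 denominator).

Step 1 — sample mean vector:
  mean(A) = (7 + 9 + 7 + 6) / 4 = 29/4 = 7.25
  mean(B) = (3 + 7 + 5 + 1) / 4 = 16/4 = 4
  x̄ = (7.25, 4),  deviation x̄ - mu_0 = (7.25, 4) - (8, 2) = (-0.75, 2).

Step 2 — sample covariance matrix, S[i,j] = (1/(n-1)) · Σ_k (x_{k,i} - mean_i) · (x_{k,j} - mean_j), divisor n-1 = 3:
  S[A,A] = ((-0.25)·(-0.25) + (1.75)·(1.75) + (-0.25)·(-0.25) + (-1.25)·(-1.25)) / 3 = 4.75/3 = 1.5833
  S[A,B] = ((-0.25)·(-1) + (1.75)·(3) + (-0.25)·(1) + (-1.25)·(-3)) / 3 = 9/3 = 3
  S[B,B] = ((-1)·(-1) + (3)·(3) + (1)·(1) + (-3)·(-3)) / 3 = 20/3 = 6.6667
  S = [[1.5833, 3],
 [3, 6.6667]].

Step 3 — invert S. det(S) = 1.5833·6.6667 - (3)² = 1.5556.
  S^{-1} = (1/det) · [[d, -b], [-b, a]] = [[4.2857, -1.9286],
 [-1.9286, 1.0179]].

Step 4 — quadratic form (x̄ - mu_0)^T · S^{-1} · (x̄ - mu_0):
  S^{-1} · (x̄ - mu_0) = (-7.0714, 3.4821),
  (x̄ - mu_0)^T · [...] = (-0.75)·(-7.0714) + (2)·(3.4821) = 12.2679.

Step 5 — scale by n: T² = 4 · 12.2679 = 49.0714.

T² ≈ 49.0714


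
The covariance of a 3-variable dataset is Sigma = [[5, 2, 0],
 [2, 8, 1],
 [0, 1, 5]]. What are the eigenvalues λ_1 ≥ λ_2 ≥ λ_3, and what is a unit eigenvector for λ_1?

Step 1 — characteristic polynomial p(λ) = det(λI - Sigma) = λ³ - tr·λ² + c_1·λ - det, where tr = trace, c_1 = sum of the principal 2×2 minors, det = det(Sigma):
  tr = 5 + 8 + 5 = 18,
  c_1 = (5·8 - (2)²) + (5·5 - (0)²) + (8·5 - (1)²) = 36 + 25 + 39 = 100,
  det = 5·(8·5 - (1)²) - (2)·((2)·5 - (1)·(0)) + (0)·((2)·(1) - 8·(0)) = 5·(39) - (2)·(10) + (0)·(2) = 175.
  So p(λ) = λ³ - 18λ² + 100λ - 175.
Step 2 — look for an integer root (rational root theorem: any rational root is an integer divisor of 175). Testing λ = 5:
  p(5) = 125 - 450 + 500 - 175 = 0  ✓
  Dividing out (λ - 5): p(λ) = (λ - 5)(λ² - 13λ + 35).
Step 3 — remaining eigenvalues from the quadratic λ² - 13λ + 35 = 0:
  Δ = 13² - 4·35 = 169 - 140 = 29,  λ = (13 ± √29)/2 = (13 ± 5.3852)/2 ≈ 9.1926 or 3.8074.
  Sorted: λ_1 = 9.1926,  λ_2 = 5,  λ_3 = 3.8074  (check: sum = 18 = tr ✓).

Step 4 — unit eigenvector for λ_1 ≈ 9.1926: v spans the null space of (Sigma - λ_1 I), whose rows are
  r_1 = (-4.1926, 2, 0),  r_2 = (2, -1.1926, 1),  r_3 = (0, 1, -4.1926).
  v is orthogonal to every row, so take v ∝ r_1 × r_2 = ((2)·(1) - (0)·(-1.1926), (0)·(2) - (-4.1926)·(1), (-4.1926)·(-1.1926) - (2)·(2)) ≈ (2, 4.1926, 1).
  Let u = (2, 4.1926, 1).
  ||u|| = √((2)² + (4.1926)² + (1)²) = √(22.5777) ≈ 4.7516,  v_1 = u/||u|| ≈ (0.4209, 0.8824, 0.2105) (||v_1|| = 1).

λ_1 = 9.1926,  λ_2 = 5,  λ_3 = 3.8074;  v_1 ≈ (0.4209, 0.8824, 0.2105)


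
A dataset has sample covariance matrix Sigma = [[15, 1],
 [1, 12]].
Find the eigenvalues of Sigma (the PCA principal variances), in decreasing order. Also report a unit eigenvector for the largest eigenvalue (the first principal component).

Step 1 — characteristic polynomial of 2×2 Sigma:
  det(Sigma - λI) = λ² - trace · λ + det = 0.
  trace = 15 + 12 = 27, det = 15·12 - (1)² = 179.
Step 2 — discriminant:
  Δ = trace² - 4·det = 729 - 716 = 13.
Step 3 — eigenvalues:
  λ = (trace ± √Δ)/2 = (27 ± 3.6056)/2,
  λ_1 = 15.3028,  λ_2 = 11.6972.

Step 4 — unit eigenvector for λ_1: solve (Sigma - λ_1 I)v = 0. First row:
  (15 - 15.3028)·v_x + (1)·v_y = 0, i.e. (-0.3028)·v_x + (1)·v_y = 0,
  so v ∝ (b, λ_1 - a) = (1, 0.3028) = u.
  ||u|| = √((1)² + (0.3028)²) = √(1.0917) ≈ 1.0448,
  v_1 = u/||u|| ≈ (0.9571, 0.2898) (||v_1|| = 1).

λ_1 = 15.3028,  λ_2 = 11.6972;  v_1 ≈ (0.9571, 0.2898)


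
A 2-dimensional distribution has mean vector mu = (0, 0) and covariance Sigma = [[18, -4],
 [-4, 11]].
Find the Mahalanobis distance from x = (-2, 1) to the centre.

Step 1 — centre the observation: (x - mu) = (-2, 1).

Step 2 — invert Sigma. det(Sigma) = 18·11 - (-4)² = 182.
  Sigma^{-1} = (1/det) · [[d, -b], [-b, a]] = [[0.0604, 0.022],
 [0.022, 0.0989]].

Step 3 — form the quadratic (x - mu)^T · Sigma^{-1} · (x - mu):
  Sigma^{-1} · (x - mu) = (-0.0989, 0.0549).
  (x - mu)^T · [Sigma^{-1} · (x - mu)] = (-2)·(-0.0989) + (1)·(0.0549) = 0.2527.

Step 4 — take square root: d = √(0.2527) ≈ 0.5027.

d(x, mu) = √(0.2527) ≈ 0.5027


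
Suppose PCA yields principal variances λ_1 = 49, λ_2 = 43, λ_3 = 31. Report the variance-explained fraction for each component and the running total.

Step 1 — total variance = trace(Sigma) = Σ λ_i = 49 + 43 + 31 = 123.

Step 2 — fraction explained by component i = λ_i / Σ λ:
  PC1: 49/123 = 0.3984
  PC2: 43/123 = 0.3496
  PC3: 31/123 = 0.252

Step 3 — cumulative fraction after k components = (λ_1 + ... + λ_k) / Σ λ:
  k = 1: 49/123 = 0.3984
  k = 2: (49 + 43)/123 = 92/123 = 0.748
  k = 3: (49 + 43 + 31)/123 = 123/123 = 1

Summary (fraction, with percent):

explained: PC1 0.3984 (39.84%), PC2 0.3496 (34.96%), PC3 0.252 (25.2%);  cumulative: 0.3984, 0.748, 1


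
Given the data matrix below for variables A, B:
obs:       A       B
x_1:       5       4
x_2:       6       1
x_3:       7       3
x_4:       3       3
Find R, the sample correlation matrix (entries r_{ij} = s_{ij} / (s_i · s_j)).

Step 1 — column means:
  mean(A) = (5 + 6 + 7 + 3) / 4 = 21/4 = 5.25
  mean(B) = (4 + 1 + 3 + 3) / 4 = 11/4 = 2.75

Step 2 — sample variances and covariances s[i,j] = (1/(n-1)) · Σ_k (x_{k,i} - mean_i) · (x_{k,j} - mean_j), with n-1 = 3:
  s[A,A] = ((-0.25)·(-0.25) + (0.75)·(0.75) + (1.75)·(1.75) + (-2.25)·(-2.25)) / 3 = 8.75/3 = 2.9167
  s[A,B] = ((-0.25)·(1.25) + (0.75)·(-1.75) + (1.75)·(0.25) + (-2.25)·(0.25)) / 3 = -1.75/3 = -0.5833
  s[B,B] = ((1.25)·(1.25) + (-1.75)·(-1.75) + (0.25)·(0.25) + (0.25)·(0.25)) / 3 = 4.75/3 = 1.5833
  Sample standard deviations s_i = √(s[i,i]):
  s(A) = √(2.9167) = 1.7078
  s(B) = √(1.5833) = 1.2583

Step 3 — r_{ij} = s_{ij} / (s_i · s_j):
  r[A,A] = 1 (diagonal).
  r[A,B] = -0.5833 / (1.7078 · 1.2583) = -0.5833 / 2.149 = -0.2714
  r[B,B] = 1 (diagonal).

R is symmetric with unit diagonal. Assembling:

R = [[1, -0.2714],
 [-0.2714, 1]]


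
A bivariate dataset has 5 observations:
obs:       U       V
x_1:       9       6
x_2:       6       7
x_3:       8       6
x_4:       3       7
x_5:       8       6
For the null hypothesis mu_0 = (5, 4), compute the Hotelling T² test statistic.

Step 1 — sample mean vector:
  mean(U) = (9 + 6 + 8 + 3 + 8) / 5 = 34/5 = 6.8
  mean(V) = (6 + 7 + 6 + 7 + 6) / 5 = 32/5 = 6.4
  x̄ = (6.8, 6.4),  deviation x̄ - mu_0 = (6.8, 6.4) - (5, 4) = (1.8, 2.4).

Step 2 — sample covariance matrix, S[i,j] = (1/(n-1)) · Σ_k (x_{k,i} - mean_i) · (x_{k,j} - mean_j), divisor n-1 = 4:
  S[U,U] = ((2.2)·(2.2) + (-0.8)·(-0.8) + (1.2)·(1.2) + (-3.8)·(-3.8) + (1.2)·(1.2)) / 4 = 22.8/4 = 5.7
  S[U,V] = ((2.2)·(-0.4) + (-0.8)·(0.6) + (1.2)·(-0.4) + (-3.8)·(0.6) + (1.2)·(-0.4)) / 4 = -4.6/4 = -1.15
  S[V,V] = ((-0.4)·(-0.4) + (0.6)·(0.6) + (-0.4)·(-0.4) + (0.6)·(0.6) + (-0.4)·(-0.4)) / 4 = 1.2/4 = 0.3
  S = [[5.7, -1.15],
 [-1.15, 0.3]].

Step 3 — invert S. det(S) = 5.7·0.3 - (-1.15)² = 0.3875.
  S^{-1} = (1/det) · [[d, -b], [-b, a]] = [[0.7742, 2.9677],
 [2.9677, 14.7097]].

Step 4 — quadratic form (x̄ - mu_0)^T · S^{-1} · (x̄ - mu_0):
  S^{-1} · (x̄ - mu_0) = (8.5161, 40.6452),
  (x̄ - mu_0)^T · [...] = (1.8)·(8.5161) + (2.4)·(40.6452) = 112.8774.

Step 5 — scale by n: T² = 5 · 112.8774 = 564.3871.

T² ≈ 564.3871


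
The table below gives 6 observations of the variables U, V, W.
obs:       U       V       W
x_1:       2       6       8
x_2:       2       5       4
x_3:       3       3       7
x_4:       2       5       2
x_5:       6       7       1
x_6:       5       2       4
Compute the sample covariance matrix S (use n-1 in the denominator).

Step 1 — column means:
  mean(U) = (2 + 2 + 3 + 2 + 6 + 5) / 6 = 20/6 = 3.3333
  mean(V) = (6 + 5 + 3 + 5 + 7 + 2) / 6 = 28/6 = 4.6667
  mean(W) = (8 + 4 + 7 + 2 + 1 + 4) / 6 = 26/6 = 4.3333

Step 2 — sample covariance S[i,j] = (1/(n-1)) · Σ_k (x_{k,i} - mean_i) · (x_{k,j} - mean_j), with n-1 = 5.
  S[U,U] = ((-1.3333)·(-1.3333) + (-1.3333)·(-1.3333) + (-0.3333)·(-0.3333) + (-1.3333)·(-1.3333) + (2.6667)·(2.6667) + (1.6667)·(1.6667)) / 5 = 15.3333/5 = 3.0667
  S[U,V] = ((-1.3333)·(1.3333) + (-1.3333)·(0.3333) + (-0.3333)·(-1.6667) + (-1.3333)·(0.3333) + (2.6667)·(2.3333) + (1.6667)·(-2.6667)) / 5 = -0.3333/5 = -0.0667
  S[U,W] = ((-1.3333)·(3.6667) + (-1.3333)·(-0.3333) + (-0.3333)·(2.6667) + (-1.3333)·(-2.3333) + (2.6667)·(-3.3333) + (1.6667)·(-0.3333)) / 5 = -11.6667/5 = -2.3333
  S[V,V] = ((1.3333)·(1.3333) + (0.3333)·(0.3333) + (-1.6667)·(-1.6667) + (0.3333)·(0.3333) + (2.3333)·(2.3333) + (-2.6667)·(-2.6667)) / 5 = 17.3333/5 = 3.4667
  S[V,W] = ((1.3333)·(3.6667) + (0.3333)·(-0.3333) + (-1.6667)·(2.6667) + (0.3333)·(-2.3333) + (2.3333)·(-3.3333) + (-2.6667)·(-0.3333)) / 5 = -7.3333/5 = -1.4667
  S[W,W] = ((3.6667)·(3.6667) + (-0.3333)·(-0.3333) + (2.6667)·(2.6667) + (-2.3333)·(-2.3333) + (-3.3333)·(-3.3333) + (-0.3333)·(-0.3333)) / 5 = 37.3333/5 = 7.4667

S is symmetric (S[j,i] = S[i,j]). Assembling:

S = [[3.0667, -0.0667, -2.3333],
 [-0.0667, 3.4667, -1.4667],
 [-2.3333, -1.4667, 7.4667]]


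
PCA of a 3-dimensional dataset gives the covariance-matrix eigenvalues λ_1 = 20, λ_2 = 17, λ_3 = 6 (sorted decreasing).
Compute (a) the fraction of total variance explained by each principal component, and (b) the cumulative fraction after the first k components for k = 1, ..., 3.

Step 1 — total variance = trace(Sigma) = Σ λ_i = 20 + 17 + 6 = 43.

Step 2 — fraction explained by component i = λ_i / Σ λ:
  PC1: 20/43 = 0.4651
  PC2: 17/43 = 0.3953
  PC3: 6/43 = 0.1395

Step 3 — cumulative fraction after k components = (λ_1 + ... + λ_k) / Σ λ:
  k = 1: 20/43 = 0.4651
  k = 2: (20 + 17)/43 = 37/43 = 0.8605
  k = 3: (20 + 17 + 6)/43 = 43/43 = 1

Summary (fraction, with percent):

explained: PC1 0.4651 (46.51%), PC2 0.3953 (39.53%), PC3 0.1395 (13.95%);  cumulative: 0.4651, 0.8605, 1


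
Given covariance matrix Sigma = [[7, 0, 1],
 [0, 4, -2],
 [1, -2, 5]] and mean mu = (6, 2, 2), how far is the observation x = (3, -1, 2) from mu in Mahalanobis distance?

Step 1 — centre the observation: (x - mu) = (-3, -3, 0).

Step 2 — invert Sigma (cofactor / det for 3×3, or solve directly):
  Sigma^{-1} = [[0.1481, -0.0185, -0.037],
 [-0.0185, 0.3148, 0.1296],
 [-0.037, 0.1296, 0.2593]].

Step 3 — form the quadratic (x - mu)^T · Sigma^{-1} · (x - mu):
  Sigma^{-1} · (x - mu) = (-0.3889, -0.8889, -0.2778).
  (x - mu)^T · [Sigma^{-1} · (x - mu)] = (-3)·(-0.3889) + (-3)·(-0.8889) + (0)·(-0.2778) = 3.8333.

Step 4 — take square root: d = √(3.8333) ≈ 1.9579.

d(x, mu) = √(3.8333) ≈ 1.9579


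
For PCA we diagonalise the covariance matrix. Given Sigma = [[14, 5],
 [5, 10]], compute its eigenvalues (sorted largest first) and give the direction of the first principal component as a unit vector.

Step 1 — characteristic polynomial of 2×2 Sigma:
  det(Sigma - λI) = λ² - trace · λ + det = 0.
  trace = 14 + 10 = 24, det = 14·10 - (5)² = 115.
Step 2 — discriminant:
  Δ = trace² - 4·det = 576 - 460 = 116.
Step 3 — eigenvalues:
  λ = (trace ± √Δ)/2 = (24 ± 10.7703)/2,
  λ_1 = 17.3852,  λ_2 = 6.6148.

Step 4 — unit eigenvector for λ_1: solve (Sigma - λ_1 I)v = 0. First row:
  (14 - 17.3852)·v_x + (5)·v_y = 0, i.e. (-3.3852)·v_x + (5)·v_y = 0,
  so v ∝ (b, λ_1 - a) = (5, 3.3852) = u.
  ||u|| = √((5)² + (3.3852)²) = √(36.4593) ≈ 6.0382,
  v_1 = u/||u|| ≈ (0.8281, 0.5606) (||v_1|| = 1).

λ_1 = 17.3852,  λ_2 = 6.6148;  v_1 ≈ (0.8281, 0.5606)


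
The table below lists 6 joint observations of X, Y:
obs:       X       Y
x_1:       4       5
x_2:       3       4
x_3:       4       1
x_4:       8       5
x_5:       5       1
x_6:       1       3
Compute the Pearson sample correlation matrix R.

Step 1 — column means:
  mean(X) = (4 + 3 + 4 + 8 + 5 + 1) / 6 = 25/6 = 4.1667
  mean(Y) = (5 + 4 + 1 + 5 + 1 + 3) / 6 = 19/6 = 3.1667

Step 2 — sample variances and covariances s[i,j] = (1/(n-1)) · Σ_k (x_{k,i} - mean_i) · (x_{k,j} - mean_j), with n-1 = 5:
  s[X,X] = ((-0.1667)·(-0.1667) + (-1.1667)·(-1.1667) + (-0.1667)·(-0.1667) + (3.8333)·(3.8333) + (0.8333)·(0.8333) + (-3.1667)·(-3.1667)) / 5 = 26.8333/5 = 5.3667
  s[X,Y] = ((-0.1667)·(1.8333) + (-1.1667)·(0.8333) + (-0.1667)·(-2.1667) + (3.8333)·(1.8333) + (0.8333)·(-2.1667) + (-3.1667)·(-0.1667)) / 5 = 4.8333/5 = 0.9667
  s[Y,Y] = ((1.8333)·(1.8333) + (0.8333)·(0.8333) + (-2.1667)·(-2.1667) + (1.8333)·(1.8333) + (-2.1667)·(-2.1667) + (-0.1667)·(-0.1667)) / 5 = 16.8333/5 = 3.3667
  Sample standard deviations s_i = √(s[i,i]):
  s(X) = √(5.3667) = 2.3166
  s(Y) = √(3.3667) = 1.8348

Step 3 — r_{ij} = s_{ij} / (s_i · s_j):
  r[X,X] = 1 (diagonal).
  r[X,Y] = 0.9667 / (2.3166 · 1.8348) = 0.9667 / 4.2506 = 0.2274
  r[Y,Y] = 1 (diagonal).

R is symmetric with unit diagonal. Assembling:

R = [[1, 0.2274],
 [0.2274, 1]]


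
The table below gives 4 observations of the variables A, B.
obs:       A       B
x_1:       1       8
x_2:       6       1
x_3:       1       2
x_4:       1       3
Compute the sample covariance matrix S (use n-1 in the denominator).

Step 1 — column means:
  mean(A) = (1 + 6 + 1 + 1) / 4 = 9/4 = 2.25
  mean(B) = (8 + 1 + 2 + 3) / 4 = 14/4 = 3.5

Step 2 — sample covariance S[i,j] = (1/(n-1)) · Σ_k (x_{k,i} - mean_i) · (x_{k,j} - mean_j), with n-1 = 3.
  S[A,A] = ((-1.25)·(-1.25) + (3.75)·(3.75) + (-1.25)·(-1.25) + (-1.25)·(-1.25)) / 3 = 18.75/3 = 6.25
  S[A,B] = ((-1.25)·(4.5) + (3.75)·(-2.5) + (-1.25)·(-1.5) + (-1.25)·(-0.5)) / 3 = -12.5/3 = -4.1667
  S[B,B] = ((4.5)·(4.5) + (-2.5)·(-2.5) + (-1.5)·(-1.5) + (-0.5)·(-0.5)) / 3 = 29/3 = 9.6667

S is symmetric (S[j,i] = S[i,j]). Assembling:

S = [[6.25, -4.1667],
 [-4.1667, 9.6667]]


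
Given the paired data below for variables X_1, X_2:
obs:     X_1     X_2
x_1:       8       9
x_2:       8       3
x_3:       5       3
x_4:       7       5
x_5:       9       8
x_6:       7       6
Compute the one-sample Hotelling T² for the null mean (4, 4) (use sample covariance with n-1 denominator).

Step 1 — sample mean vector:
  mean(X_1) = (8 + 8 + 5 + 7 + 9 + 7) / 6 = 44/6 = 7.3333
  mean(X_2) = (9 + 3 + 3 + 5 + 8 + 6) / 6 = 34/6 = 5.6667
  x̄ = (7.3333, 5.6667),  deviation x̄ - mu_0 = (7.3333, 5.6667) - (4, 4) = (3.3333, 1.6667).

Step 2 — sample covariance matrix, S[i,j] = (1/(n-1)) · Σ_k (x_{k,i} - mean_i) · (x_{k,j} - mean_j), divisor n-1 = 5:
  S[X_1,X_1] = ((0.6667)·(0.6667) + (0.6667)·(0.6667) + (-2.3333)·(-2.3333) + (-0.3333)·(-0.3333) + (1.6667)·(1.6667) + (-0.3333)·(-0.3333)) / 5 = 9.3333/5 = 1.8667
  S[X_1,X_2] = ((0.6667)·(3.3333) + (0.6667)·(-2.6667) + (-2.3333)·(-2.6667) + (-0.3333)·(-0.6667) + (1.6667)·(2.3333) + (-0.3333)·(0.3333)) / 5 = 10.6667/5 = 2.1333
  S[X_2,X_2] = ((3.3333)·(3.3333) + (-2.6667)·(-2.6667) + (-2.6667)·(-2.6667) + (-0.6667)·(-0.6667) + (2.3333)·(2.3333) + (0.3333)·(0.3333)) / 5 = 31.3333/5 = 6.2667
  S = [[1.8667, 2.1333],
 [2.1333, 6.2667]].

Step 3 — invert S. det(S) = 1.8667·6.2667 - (2.1333)² = 7.1467.
  S^{-1} = (1/det) · [[d, -b], [-b, a]] = [[0.8769, -0.2985],
 [-0.2985, 0.2612]].

Step 4 — quadratic form (x̄ - mu_0)^T · S^{-1} · (x̄ - mu_0):
  S^{-1} · (x̄ - mu_0) = (2.4254, -0.5597),
  (x̄ - mu_0)^T · [...] = (3.3333)·(2.4254) + (1.6667)·(-0.5597) = 7.1517.

Step 5 — scale by n: T² = 6 · 7.1517 = 42.9104.

T² ≈ 42.9104


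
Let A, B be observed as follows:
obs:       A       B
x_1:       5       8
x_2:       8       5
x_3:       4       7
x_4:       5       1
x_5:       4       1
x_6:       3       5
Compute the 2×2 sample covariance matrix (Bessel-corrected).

Step 1 — column means:
  mean(A) = (5 + 8 + 4 + 5 + 4 + 3) / 6 = 29/6 = 4.8333
  mean(B) = (8 + 5 + 7 + 1 + 1 + 5) / 6 = 27/6 = 4.5

Step 2 — sample covariance S[i,j] = (1/(n-1)) · Σ_k (x_{k,i} - mean_i) · (x_{k,j} - mean_j), with n-1 = 5.
  S[A,A] = ((0.1667)·(0.1667) + (3.1667)·(3.1667) + (-0.8333)·(-0.8333) + (0.1667)·(0.1667) + (-0.8333)·(-0.8333) + (-1.8333)·(-1.8333)) / 5 = 14.8333/5 = 2.9667
  S[A,B] = ((0.1667)·(3.5) + (3.1667)·(0.5) + (-0.8333)·(2.5) + (0.1667)·(-3.5) + (-0.8333)·(-3.5) + (-1.8333)·(0.5)) / 5 = 1.5/5 = 0.3
  S[B,B] = ((3.5)·(3.5) + (0.5)·(0.5) + (2.5)·(2.5) + (-3.5)·(-3.5) + (-3.5)·(-3.5) + (0.5)·(0.5)) / 5 = 43.5/5 = 8.7

S is symmetric (S[j,i] = S[i,j]). Assembling:

S = [[2.9667, 0.3],
 [0.3, 8.7]]


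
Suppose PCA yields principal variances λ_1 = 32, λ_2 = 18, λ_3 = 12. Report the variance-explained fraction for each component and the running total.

Step 1 — total variance = trace(Sigma) = Σ λ_i = 32 + 18 + 12 = 62.

Step 2 — fraction explained by component i = λ_i / Σ λ:
  PC1: 32/62 = 0.5161
  PC2: 18/62 = 0.2903
  PC3: 12/62 = 0.1935

Step 3 — cumulative fraction after k components = (λ_1 + ... + λ_k) / Σ λ:
  k = 1: 32/62 = 0.5161
  k = 2: (32 + 18)/62 = 50/62 = 0.8065
  k = 3: (32 + 18 + 12)/62 = 62/62 = 1

Summary (fraction, with percent):

explained: PC1 0.5161 (51.61%), PC2 0.2903 (29.03%), PC3 0.1935 (19.35%);  cumulative: 0.5161, 0.8065, 1


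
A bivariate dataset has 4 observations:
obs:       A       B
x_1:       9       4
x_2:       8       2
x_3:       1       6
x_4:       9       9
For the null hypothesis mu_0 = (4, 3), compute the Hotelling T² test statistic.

Step 1 — sample mean vector:
  mean(A) = (9 + 8 + 1 + 9) / 4 = 27/4 = 6.75
  mean(B) = (4 + 2 + 6 + 9) / 4 = 21/4 = 5.25
  x̄ = (6.75, 5.25),  deviation x̄ - mu_0 = (6.75, 5.25) - (4, 3) = (2.75, 2.25).

Step 2 — sample covariance matrix, S[i,j] = (1/(n-1)) · Σ_k (x_{k,i} - mean_i) · (x_{k,j} - mean_j), divisor n-1 = 3:
  S[A,A] = ((2.25)·(2.25) + (1.25)·(1.25) + (-5.75)·(-5.75) + (2.25)·(2.25)) / 3 = 44.75/3 = 14.9167
  S[A,B] = ((2.25)·(-1.25) + (1.25)·(-3.25) + (-5.75)·(0.75) + (2.25)·(3.75)) / 3 = -2.75/3 = -0.9167
  S[B,B] = ((-1.25)·(-1.25) + (-3.25)·(-3.25) + (0.75)·(0.75) + (3.75)·(3.75)) / 3 = 26.75/3 = 8.9167
  S = [[14.9167, -0.9167],
 [-0.9167, 8.9167]].

Step 3 — invert S. det(S) = 14.9167·8.9167 - (-0.9167)² = 132.1667.
  S^{-1} = (1/det) · [[d, -b], [-b, a]] = [[0.0675, 0.0069],
 [0.0069, 0.1129]].

Step 4 — quadratic form (x̄ - mu_0)^T · S^{-1} · (x̄ - mu_0):
  S^{-1} · (x̄ - mu_0) = (0.2011, 0.273),
  (x̄ - mu_0)^T · [...] = (2.75)·(0.2011) + (2.25)·(0.273) = 1.1674.

Step 5 — scale by n: T² = 4 · 1.1674 = 4.6696.

T² ≈ 4.6696


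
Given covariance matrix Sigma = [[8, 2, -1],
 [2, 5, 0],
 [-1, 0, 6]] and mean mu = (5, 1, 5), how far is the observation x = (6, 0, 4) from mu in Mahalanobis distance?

Step 1 — centre the observation: (x - mu) = (1, -1, -1).

Step 2 — invert Sigma (cofactor / det for 3×3, or solve directly):
  Sigma^{-1} = [[0.1422, -0.0569, 0.0237],
 [-0.0569, 0.2227, -0.0095],
 [0.0237, -0.0095, 0.1706]].

Step 3 — form the quadratic (x - mu)^T · Sigma^{-1} · (x - mu):
  Sigma^{-1} · (x - mu) = (0.1754, -0.2701, -0.1374).
  (x - mu)^T · [Sigma^{-1} · (x - mu)] = (1)·(0.1754) + (-1)·(-0.2701) + (-1)·(-0.1374) = 0.5829.

Step 4 — take square root: d = √(0.5829) ≈ 0.7635.

d(x, mu) = √(0.5829) ≈ 0.7635


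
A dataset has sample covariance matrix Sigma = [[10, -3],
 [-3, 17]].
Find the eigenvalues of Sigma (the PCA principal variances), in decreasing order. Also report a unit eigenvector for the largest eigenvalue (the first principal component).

Step 1 — characteristic polynomial of 2×2 Sigma:
  det(Sigma - λI) = λ² - trace · λ + det = 0.
  trace = 10 + 17 = 27, det = 10·17 - (-3)² = 161.
Step 2 — discriminant:
  Δ = trace² - 4·det = 729 - 644 = 85.
Step 3 — eigenvalues:
  λ = (trace ± √Δ)/2 = (27 ± 9.2195)/2,
  λ_1 = 18.1098,  λ_2 = 8.8902.

Step 4 — unit eigenvector for λ_1: solve (Sigma - λ_1 I)v = 0. First row:
  (10 - 18.1098)·v_x + (-3)·v_y = 0, i.e. (-8.1098)·v_x + (-3)·v_y = 0,
  so v ∝ (b, λ_1 - a) = (-3, 8.1098); multiply by -1 so the first entry is positive: u = (3, -8.1098).
  ||u|| = √((3)² + (-8.1098)²) = √(74.7684) ≈ 8.6469,
  v_1 = u/||u|| ≈ (0.3469, -0.9379) (||v_1|| = 1).

λ_1 = 18.1098,  λ_2 = 8.8902;  v_1 ≈ (0.3469, -0.9379)


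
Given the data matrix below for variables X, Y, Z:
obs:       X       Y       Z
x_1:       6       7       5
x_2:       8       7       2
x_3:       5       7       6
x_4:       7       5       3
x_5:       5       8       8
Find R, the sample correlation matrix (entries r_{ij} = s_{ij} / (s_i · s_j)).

Step 1 — column means:
  mean(X) = (6 + 8 + 5 + 7 + 5) / 5 = 31/5 = 6.2
  mean(Y) = (7 + 7 + 7 + 5 + 8) / 5 = 34/5 = 6.8
  mean(Z) = (5 + 2 + 6 + 3 + 8) / 5 = 24/5 = 4.8

Step 2 — sample variances and covariances s[i,j] = (1/(n-1)) · Σ_k (x_{k,i} - mean_i) · (x_{k,j} - mean_j), with n-1 = 4:
  s[X,X] = ((-0.2)·(-0.2) + (1.8)·(1.8) + (-1.2)·(-1.2) + (0.8)·(0.8) + (-1.2)·(-1.2)) / 4 = 6.8/4 = 1.7
  s[X,Y] = ((-0.2)·(0.2) + (1.8)·(0.2) + (-1.2)·(0.2) + (0.8)·(-1.8) + (-1.2)·(1.2)) / 4 = -2.8/4 = -0.7
  s[X,Z] = ((-0.2)·(0.2) + (1.8)·(-2.8) + (-1.2)·(1.2) + (0.8)·(-1.8) + (-1.2)·(3.2)) / 4 = -11.8/4 = -2.95
  s[Y,Y] = ((0.2)·(0.2) + (0.2)·(0.2) + (0.2)·(0.2) + (-1.8)·(-1.8) + (1.2)·(1.2)) / 4 = 4.8/4 = 1.2
  s[Y,Z] = ((0.2)·(0.2) + (0.2)·(-2.8) + (0.2)·(1.2) + (-1.8)·(-1.8) + (1.2)·(3.2)) / 4 = 6.8/4 = 1.7
  s[Z,Z] = ((0.2)·(0.2) + (-2.8)·(-2.8) + (1.2)·(1.2) + (-1.8)·(-1.8) + (3.2)·(3.2)) / 4 = 22.8/4 = 5.7
  Sample standard deviations s_i = √(s[i,i]):
  s(X) = √(1.7) = 1.3038
  s(Y) = √(1.2) = 1.0954
  s(Z) = √(5.7) = 2.3875

Step 3 — r_{ij} = s_{ij} / (s_i · s_j):
  r[X,X] = 1 (diagonal).
  r[X,Y] = -0.7 / (1.3038 · 1.0954) = -0.7 / 1.4283 = -0.4901
  r[X,Z] = -2.95 / (1.3038 · 2.3875) = -2.95 / 3.1129 = -0.9477
  r[Y,Y] = 1 (diagonal).
  r[Y,Z] = 1.7 / (1.0954 · 2.3875) = 1.7 / 2.6153 = 0.65
  r[Z,Z] = 1 (diagonal).

R is symmetric with unit diagonal. Assembling:

R = [[1, -0.4901, -0.9477],
 [-0.4901, 1, 0.65],
 [-0.9477, 0.65, 1]]


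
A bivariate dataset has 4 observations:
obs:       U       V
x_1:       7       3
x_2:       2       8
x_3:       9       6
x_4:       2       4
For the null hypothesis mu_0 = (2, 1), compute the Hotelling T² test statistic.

Step 1 — sample mean vector:
  mean(U) = (7 + 2 + 9 + 2) / 4 = 20/4 = 5
  mean(V) = (3 + 8 + 6 + 4) / 4 = 21/4 = 5.25
  x̄ = (5, 5.25),  deviation x̄ - mu_0 = (5, 5.25) - (2, 1) = (3, 4.25).

Step 2 — sample covariance matrix, S[i,j] = (1/(n-1)) · Σ_k (x_{k,i} - mean_i) · (x_{k,j} - mean_j), divisor n-1 = 3:
  S[U,U] = ((2)·(2) + (-3)·(-3) + (4)·(4) + (-3)·(-3)) / 3 = 38/3 = 12.6667
  S[U,V] = ((2)·(-2.25) + (-3)·(2.75) + (4)·(0.75) + (-3)·(-1.25)) / 3 = -6/3 = -2
  S[V,V] = ((-2.25)·(-2.25) + (2.75)·(2.75) + (0.75)·(0.75) + (-1.25)·(-1.25)) / 3 = 14.75/3 = 4.9167
  S = [[12.6667, -2],
 [-2, 4.9167]].

Step 3 — invert S. det(S) = 12.6667·4.9167 - (-2)² = 58.2778.
  S^{-1} = (1/det) · [[d, -b], [-b, a]] = [[0.0844, 0.0343],
 [0.0343, 0.2173]].

Step 4 — quadratic form (x̄ - mu_0)^T · S^{-1} · (x̄ - mu_0):
  S^{-1} · (x̄ - mu_0) = (0.399, 1.0267),
  (x̄ - mu_0)^T · [...] = (3)·(0.399) + (4.25)·(1.0267) = 5.5603.

Step 5 — scale by n: T² = 4 · 5.5603 = 22.2412.

T² ≈ 22.2412


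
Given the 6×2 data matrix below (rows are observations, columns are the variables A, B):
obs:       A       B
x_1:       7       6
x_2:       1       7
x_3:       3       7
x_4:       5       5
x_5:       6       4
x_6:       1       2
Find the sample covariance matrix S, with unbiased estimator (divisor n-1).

Step 1 — column means:
  mean(A) = (7 + 1 + 3 + 5 + 6 + 1) / 6 = 23/6 = 3.8333
  mean(B) = (6 + 7 + 7 + 5 + 4 + 2) / 6 = 31/6 = 5.1667

Step 2 — sample covariance S[i,j] = (1/(n-1)) · Σ_k (x_{k,i} - mean_i) · (x_{k,j} - mean_j), with n-1 = 5.
  S[A,A] = ((3.1667)·(3.1667) + (-2.8333)·(-2.8333) + (-0.8333)·(-0.8333) + (1.1667)·(1.1667) + (2.1667)·(2.1667) + (-2.8333)·(-2.8333)) / 5 = 32.8333/5 = 6.5667
  S[A,B] = ((3.1667)·(0.8333) + (-2.8333)·(1.8333) + (-0.8333)·(1.8333) + (1.1667)·(-0.1667) + (2.1667)·(-1.1667) + (-2.8333)·(-3.1667)) / 5 = 2.1667/5 = 0.4333
  S[B,B] = ((0.8333)·(0.8333) + (1.8333)·(1.8333) + (1.8333)·(1.8333) + (-0.1667)·(-0.1667) + (-1.1667)·(-1.1667) + (-3.1667)·(-3.1667)) / 5 = 18.8333/5 = 3.7667

S is symmetric (S[j,i] = S[i,j]). Assembling:

S = [[6.5667, 0.4333],
 [0.4333, 3.7667]]


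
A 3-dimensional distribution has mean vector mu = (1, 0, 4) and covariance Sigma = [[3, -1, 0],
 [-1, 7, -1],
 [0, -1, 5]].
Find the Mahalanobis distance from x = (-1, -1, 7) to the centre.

Step 1 — centre the observation: (x - mu) = (-2, -1, 3).

Step 2 — invert Sigma (cofactor / det for 3×3, or solve directly):
  Sigma^{-1} = [[0.3505, 0.0515, 0.0103],
 [0.0515, 0.1546, 0.0309],
 [0.0103, 0.0309, 0.2062]].

Step 3 — form the quadratic (x - mu)^T · Sigma^{-1} · (x - mu):
  Sigma^{-1} · (x - mu) = (-0.7216, -0.1649, 0.567).
  (x - mu)^T · [Sigma^{-1} · (x - mu)] = (-2)·(-0.7216) + (-1)·(-0.1649) + (3)·(0.567) = 3.3093.

Step 4 — take square root: d = √(3.3093) ≈ 1.8191.

d(x, mu) = √(3.3093) ≈ 1.8191


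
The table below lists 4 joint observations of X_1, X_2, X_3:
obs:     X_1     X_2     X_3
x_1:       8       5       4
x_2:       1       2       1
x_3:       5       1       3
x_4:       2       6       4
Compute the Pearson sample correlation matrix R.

Step 1 — column means:
  mean(X_1) = (8 + 1 + 5 + 2) / 4 = 16/4 = 4
  mean(X_2) = (5 + 2 + 1 + 6) / 4 = 14/4 = 3.5
  mean(X_3) = (4 + 1 + 3 + 4) / 4 = 12/4 = 3

Step 2 — sample variances and covariances s[i,j] = (1/(n-1)) · Σ_k (x_{k,i} - mean_i) · (x_{k,j} - mean_j), with n-1 = 3:
  s[X_1,X_1] = ((4)·(4) + (-3)·(-3) + (1)·(1) + (-2)·(-2)) / 3 = 30/3 = 10
  s[X_1,X_2] = ((4)·(1.5) + (-3)·(-1.5) + (1)·(-2.5) + (-2)·(2.5)) / 3 = 3/3 = 1
  s[X_1,X_3] = ((4)·(1) + (-3)·(-2) + (1)·(0) + (-2)·(1)) / 3 = 8/3 = 2.6667
  s[X_2,X_2] = ((1.5)·(1.5) + (-1.5)·(-1.5) + (-2.5)·(-2.5) + (2.5)·(2.5)) / 3 = 17/3 = 5.6667
  s[X_2,X_3] = ((1.5)·(1) + (-1.5)·(-2) + (-2.5)·(0) + (2.5)·(1)) / 3 = 7/3 = 2.3333
  s[X_3,X_3] = ((1)·(1) + (-2)·(-2) + (0)·(0) + (1)·(1)) / 3 = 6/3 = 2
  Sample standard deviations s_i = √(s[i,i]):
  s(X_1) = √(10) = 3.1623
  s(X_2) = √(5.6667) = 2.3805
  s(X_3) = √(2) = 1.4142

Step 3 — r_{ij} = s_{ij} / (s_i · s_j):
  r[X_1,X_1] = 1 (diagonal).
  r[X_1,X_2] = 1 / (3.1623 · 2.3805) = 1 / 7.5277 = 0.1328
  r[X_1,X_3] = 2.6667 / (3.1623 · 1.4142) = 2.6667 / 4.4721 = 0.5963
  r[X_2,X_2] = 1 (diagonal).
  r[X_2,X_3] = 2.3333 / (2.3805 · 1.4142) = 2.3333 / 3.3665 = 0.6931
  r[X_3,X_3] = 1 (diagonal).

R is symmetric with unit diagonal. Assembling:

R = [[1, 0.1328, 0.5963],
 [0.1328, 1, 0.6931],
 [0.5963, 0.6931, 1]]
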